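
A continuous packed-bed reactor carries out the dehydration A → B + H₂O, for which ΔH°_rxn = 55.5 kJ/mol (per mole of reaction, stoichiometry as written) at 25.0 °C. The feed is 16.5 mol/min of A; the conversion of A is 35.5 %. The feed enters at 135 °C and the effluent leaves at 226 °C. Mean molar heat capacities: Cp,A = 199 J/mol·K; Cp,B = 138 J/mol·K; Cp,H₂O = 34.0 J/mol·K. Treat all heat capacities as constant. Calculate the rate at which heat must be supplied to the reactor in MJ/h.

Q_in = 35.5 MJ/h

Extent of reaction ξ = 0.355 × 16.5 = 5.8575 mol/min
Reaction term: ξ·ΔH°_rxn = 5.8575 × 55.5 = 325.09 kJ/min
Sensible, feed 135→25 °C: -361.19 kJ/min
Outlet flows (mol/min): A 10.643, B 5.8575, H₂O 5.8575
Sensible, products 25→226 °C: 628.19 kJ/min
Q = ΔH = 592.1 kJ/min = 9.8684 kW
Heat supplied = 35.526 MJ/h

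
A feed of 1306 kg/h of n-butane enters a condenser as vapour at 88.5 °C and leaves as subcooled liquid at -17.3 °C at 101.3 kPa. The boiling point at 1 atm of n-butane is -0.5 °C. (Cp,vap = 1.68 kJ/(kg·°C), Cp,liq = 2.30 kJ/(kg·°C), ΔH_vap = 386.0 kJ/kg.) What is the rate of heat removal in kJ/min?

vapour 88.5→-0.5 °C: -149.52 kJ/kg
condensation at -0.5 °C: -386 kJ/kg
liquid -0.5→-17.3 °C: -38.64 kJ/kg
Δh = -149.52 + -386 + -38.64 = -574.16 kJ/kg
Q = ṁ·Δh = 1306 kg/h × -574.16 kJ/kg = -749850 kJ/h
|Q| = 208.29 kW = 12498 kJ/min

Q_c = 12500 kJ/min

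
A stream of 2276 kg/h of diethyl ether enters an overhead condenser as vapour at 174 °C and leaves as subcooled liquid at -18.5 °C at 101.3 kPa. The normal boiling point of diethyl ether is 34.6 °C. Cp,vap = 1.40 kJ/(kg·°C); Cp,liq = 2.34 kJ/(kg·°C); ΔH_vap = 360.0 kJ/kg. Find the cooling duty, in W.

vapour 174→34.6 °C: -195.16 kJ/kg
condensation at 34.6 °C: -360 kJ/kg
liquid 34.6→-18.5 °C: -124.25 kJ/kg
Δh = -195.16 + -360 + -124.25 = -679.41 kJ/kg
Q = ṁ·Δh = 2276 kg/h × -679.41 kJ/kg = -1.5463e+06 kJ/h
|Q| = 429.54 kW = 429540 W

Q_c = 430000 W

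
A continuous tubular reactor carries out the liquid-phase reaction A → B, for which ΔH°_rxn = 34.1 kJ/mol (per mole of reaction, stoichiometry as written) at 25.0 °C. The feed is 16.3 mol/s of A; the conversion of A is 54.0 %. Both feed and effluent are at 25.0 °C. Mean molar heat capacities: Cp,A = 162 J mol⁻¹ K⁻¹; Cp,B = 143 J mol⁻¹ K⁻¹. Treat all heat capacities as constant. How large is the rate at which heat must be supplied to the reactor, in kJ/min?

Extent of reaction ξ = 0.540 × 16.3 = 8.802 mol/s
Reaction term: ξ·ΔH°_rxn = 8.802 × 34.1 = 300.15 kJ/s
Q = ΔH = 300.15 kJ/s = 300.15 kW
Heat supplied = 18009 kJ/min

Q_in = 18000 kJ/min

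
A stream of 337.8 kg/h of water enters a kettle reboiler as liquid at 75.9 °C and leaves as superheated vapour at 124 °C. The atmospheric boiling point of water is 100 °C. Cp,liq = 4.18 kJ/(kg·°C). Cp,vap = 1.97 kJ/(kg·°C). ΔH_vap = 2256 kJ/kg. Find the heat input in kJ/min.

Q = 13500 kJ/min

liquid 75.9→100 °C: 100.74 kJ/kg
vaporisation at 100 °C: 2256 kJ/kg
vapour 100→124 °C: 47.28 kJ/kg
Δh = 100.74 + 2256 + 47.28 = 2404 kJ/kg
Q = ṁ·Δh = 337.8 kg/h × 2404 kJ/kg = 812080 kJ/h
|Q| = 225.58 kW = 13535 kJ/min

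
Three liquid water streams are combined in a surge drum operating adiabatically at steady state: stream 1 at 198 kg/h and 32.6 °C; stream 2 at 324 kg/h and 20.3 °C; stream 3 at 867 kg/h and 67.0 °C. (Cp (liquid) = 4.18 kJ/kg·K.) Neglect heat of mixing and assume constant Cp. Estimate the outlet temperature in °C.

T_out = 51.2 °C

Adiabatic, steady state ⇒ Σ ṁᵢCp,ᵢ(T_out − Tᵢ) = 0
Σ ṁᵢCp,ᵢTᵢ = 198×4.18×32.6 + 324×4.18×20.3 + 867×4.18×67.0 = 297290
Σ ṁᵢCp,ᵢ = 198×4.18 + 324×4.18 + 867×4.18 = 5806
T_out = 297290 / 5806 = 51.203 °C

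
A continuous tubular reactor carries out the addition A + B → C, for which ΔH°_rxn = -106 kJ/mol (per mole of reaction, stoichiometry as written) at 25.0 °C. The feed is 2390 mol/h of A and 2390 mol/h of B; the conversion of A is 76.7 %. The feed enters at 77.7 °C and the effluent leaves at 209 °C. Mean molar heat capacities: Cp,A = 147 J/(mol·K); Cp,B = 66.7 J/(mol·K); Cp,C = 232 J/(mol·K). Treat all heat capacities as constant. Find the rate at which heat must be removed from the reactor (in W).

Extent of reaction ξ = 0.767 × 2390 = 1833.1 mol/h
Reaction term: ξ·ΔH°_rxn = 1833.1 × -106 = -194310 kJ/h
Sensible, feed 77.7→25 °C: -26916 kJ/h
Outlet flows (mol/h): A 556.87, B 556.87, C 1833.1
Sensible, products 25→209 °C: 100150 kJ/h
Q = ΔH = -121080 kJ/h = -33.633 kW
Heat removed = 33633 W

Q_out = 33600 W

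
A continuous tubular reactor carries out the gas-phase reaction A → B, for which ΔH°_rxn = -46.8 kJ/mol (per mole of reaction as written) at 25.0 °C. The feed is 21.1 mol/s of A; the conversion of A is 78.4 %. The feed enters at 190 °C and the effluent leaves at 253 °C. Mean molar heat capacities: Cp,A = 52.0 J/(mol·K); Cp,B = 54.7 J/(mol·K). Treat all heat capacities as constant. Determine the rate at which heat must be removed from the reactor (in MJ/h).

Q_out = 2500 MJ/h

Extent of reaction ξ = 0.784 × 21.1 = 16.542 mol/s
Reaction term: ξ·ΔH°_rxn = 16.542 × -46.8 = -774.18 kJ/s
Sensible, feed 190→25 °C: -181.04 kJ/s
Outlet flows (mol/s): A 4.5576, B 16.542
Sensible, products 25→253 °C: 260.35 kJ/s
Q = ΔH = -694.88 kJ/s = -694.88 kW
Heat removed = 2501.6 MJ/h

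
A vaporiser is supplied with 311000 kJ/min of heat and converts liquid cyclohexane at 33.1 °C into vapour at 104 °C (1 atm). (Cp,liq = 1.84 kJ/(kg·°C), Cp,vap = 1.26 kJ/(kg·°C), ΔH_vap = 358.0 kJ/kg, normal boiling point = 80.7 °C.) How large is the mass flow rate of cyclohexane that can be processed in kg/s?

Δh = 1.84×(80.7−33.1) + 358.0 + 1.26×(104−80.7) = 474.94 kJ/kg
Q = 311000 kJ/min = 5183.3 kJ/s = 5183.3 kJ/s
ṁ = Q/Δh = 5183.3 / 474.94 = 10.914 kg/s

ṁ = 10.9 kg/s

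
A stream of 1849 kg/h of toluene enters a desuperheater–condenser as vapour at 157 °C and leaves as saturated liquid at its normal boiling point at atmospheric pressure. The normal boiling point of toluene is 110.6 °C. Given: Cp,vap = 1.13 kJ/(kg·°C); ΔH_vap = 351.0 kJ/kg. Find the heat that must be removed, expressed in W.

vapour 157→110.6 °C: -52.432 kJ/kg
condensation at 110.6 °C: -351 kJ/kg
Δh = -52.432 + -351 = -403.43 kJ/kg
Q = ṁ·Δh = 1849 kg/h × -403.43 kJ/kg = -745950 kJ/h
|Q| = 207.21 kW = 207210 W

Q_c = 207000 W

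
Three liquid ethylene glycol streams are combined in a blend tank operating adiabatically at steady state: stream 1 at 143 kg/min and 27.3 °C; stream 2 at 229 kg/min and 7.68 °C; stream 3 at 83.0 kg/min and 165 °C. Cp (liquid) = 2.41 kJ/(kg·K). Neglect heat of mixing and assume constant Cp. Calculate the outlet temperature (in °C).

No heat crosses the boundary, so H_out = H_in.
T_out = Σ ṁᵢCp,ᵢTᵢ / Σ ṁᵢCp,ᵢ
      = 46652 / 1096.5 = 42.544 °C

T_out = 42.5 °C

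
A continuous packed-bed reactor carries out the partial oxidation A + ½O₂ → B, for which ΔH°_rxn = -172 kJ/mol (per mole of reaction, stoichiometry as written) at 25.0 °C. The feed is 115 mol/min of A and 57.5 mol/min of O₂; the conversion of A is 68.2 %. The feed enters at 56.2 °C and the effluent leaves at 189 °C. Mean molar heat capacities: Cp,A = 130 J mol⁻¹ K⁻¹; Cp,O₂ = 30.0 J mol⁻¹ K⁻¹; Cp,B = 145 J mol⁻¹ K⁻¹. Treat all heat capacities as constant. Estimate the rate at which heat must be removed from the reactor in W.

Extent of reaction ξ = 0.682 × 115 = 78.43 mol/min
Reaction term: ξ·ΔH°_rxn = 78.43 × -172 = -13490 kJ/min
Sensible, feed 56.2→25 °C: -520.26 kJ/min
Outlet flows (mol/min): A 36.57, O₂ 18.285, B 78.43
Sensible, products 25→189 °C: 2734.7 kJ/min
Q = ΔH = -11276 kJ/min = -187.93 kW
Heat removed = 187930 W

Q_out = 188000 W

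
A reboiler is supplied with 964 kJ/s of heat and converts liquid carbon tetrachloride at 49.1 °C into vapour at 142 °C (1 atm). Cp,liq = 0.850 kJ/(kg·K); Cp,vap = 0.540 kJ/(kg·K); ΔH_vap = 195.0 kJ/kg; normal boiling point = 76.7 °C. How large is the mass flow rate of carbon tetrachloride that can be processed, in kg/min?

Δh = 0.850×(76.7−49.1) + 195.0 + 0.540×(142−76.7) = 253.72 kJ/kg
Q = 964 kJ/s = 964 kJ/s = 57840 kJ/min
ṁ = Q/Δh = 57840 / 253.72 = 227.97 kg/min

ṁ = 228 kg/min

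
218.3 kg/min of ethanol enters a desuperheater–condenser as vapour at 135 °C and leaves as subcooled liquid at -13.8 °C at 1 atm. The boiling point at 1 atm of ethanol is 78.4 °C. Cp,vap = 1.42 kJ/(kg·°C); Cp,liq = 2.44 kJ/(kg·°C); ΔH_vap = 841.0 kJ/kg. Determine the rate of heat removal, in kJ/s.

vapour 135→78.4 °C: -80.372 kJ/kg
condensation at 78.4 °C: -841 kJ/kg
liquid 78.4→-13.8 °C: -224.97 kJ/kg
Δh = -80.372 + -841 + -224.97 = -1146.3 kJ/kg
Q = ṁ·Δh = 218.3 kg/min × -1146.3 kJ/kg = -250250 kJ/min
|Q| = 4170.8 kW

Q_c = 4170 kJ/s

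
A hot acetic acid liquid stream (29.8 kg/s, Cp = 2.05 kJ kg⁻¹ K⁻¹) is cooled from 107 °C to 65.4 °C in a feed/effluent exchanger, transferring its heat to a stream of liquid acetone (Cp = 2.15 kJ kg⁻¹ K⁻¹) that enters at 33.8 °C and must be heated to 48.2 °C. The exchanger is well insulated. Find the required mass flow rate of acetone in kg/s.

Heat released by hot stream: Q = 29.8 × 2.05 × (107 − 65.4) = 2541.3 kJ/s
Energy balance on cold side (adiabatic exchanger): Q = ṁ_c·Cp_c·(T_c,out − T_c,in)
ṁ_c = 2541.3 / [2.15 × (48.2 − 33.8)] = 82.085 kg/s

ṁ_c = 82.1 kg/s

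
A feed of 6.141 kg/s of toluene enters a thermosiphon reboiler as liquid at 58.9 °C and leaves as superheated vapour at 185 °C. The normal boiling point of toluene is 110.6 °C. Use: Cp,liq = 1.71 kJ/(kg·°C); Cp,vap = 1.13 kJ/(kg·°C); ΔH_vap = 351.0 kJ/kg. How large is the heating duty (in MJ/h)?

Q = 11600 MJ/h

liquid 58.9→110.6 °C: 88.407 kJ/kg
vaporisation at 110.6 °C: 351 kJ/kg
vapour 110.6→185 °C: 84.072 kJ/kg
Δh = 88.407 + 351 + 84.072 = 523.48 kJ/kg
Q = ṁ·Δh = 6.141 kg/s × 523.48 kJ/kg = 3214.7 kJ/s
|Q| = 3214.7 kW = 11573 MJ/h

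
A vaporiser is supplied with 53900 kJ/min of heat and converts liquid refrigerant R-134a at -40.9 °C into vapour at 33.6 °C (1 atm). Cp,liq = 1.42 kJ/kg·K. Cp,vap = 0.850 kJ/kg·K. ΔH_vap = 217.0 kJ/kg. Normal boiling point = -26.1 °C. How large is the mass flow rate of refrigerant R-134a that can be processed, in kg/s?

ṁ = 3.11 kg/s

Δh = 1.42×(-26.1−-40.9) + 217.0 + 0.850×(33.6−-26.1) = 288.76 kJ/kg
Q = 53900 kJ/min = 898.33 kJ/s = 898.33 kJ/s
ṁ = Q/Δh = 898.33 / 288.76 = 3.111 kg/s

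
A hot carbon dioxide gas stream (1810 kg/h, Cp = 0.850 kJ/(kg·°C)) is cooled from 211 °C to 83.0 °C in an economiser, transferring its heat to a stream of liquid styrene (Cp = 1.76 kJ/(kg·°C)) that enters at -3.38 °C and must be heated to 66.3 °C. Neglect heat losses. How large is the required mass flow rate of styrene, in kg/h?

Heat released by hot stream: Q = 1810 × 0.850 × (211 − 83.0) = 196930 kJ/h
Energy balance on cold side (adiabatic exchanger): Q = ṁ_c·Cp_c·(T_c,out − T_c,in)
ṁ_c = 196930 / [1.76 × (66.3 − -3.38)] = 1605.8 kg/h

ṁ_c = 1610 kg/h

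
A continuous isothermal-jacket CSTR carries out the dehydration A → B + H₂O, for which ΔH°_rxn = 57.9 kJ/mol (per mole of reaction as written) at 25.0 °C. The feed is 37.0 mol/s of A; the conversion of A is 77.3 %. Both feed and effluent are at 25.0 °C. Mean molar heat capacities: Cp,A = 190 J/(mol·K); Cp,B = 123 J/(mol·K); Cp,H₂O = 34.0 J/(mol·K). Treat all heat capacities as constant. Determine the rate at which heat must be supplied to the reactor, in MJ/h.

Q_in = 5960 MJ/h

Extent of reaction ξ = 0.773 × 37.0 = 28.601 mol/s
Reaction term: ξ·ΔH°_rxn = 28.601 × 57.9 = 1656 kJ/s
Q = ΔH = 1656 kJ/s = 1656 kW
Heat supplied = 5961.6 MJ/h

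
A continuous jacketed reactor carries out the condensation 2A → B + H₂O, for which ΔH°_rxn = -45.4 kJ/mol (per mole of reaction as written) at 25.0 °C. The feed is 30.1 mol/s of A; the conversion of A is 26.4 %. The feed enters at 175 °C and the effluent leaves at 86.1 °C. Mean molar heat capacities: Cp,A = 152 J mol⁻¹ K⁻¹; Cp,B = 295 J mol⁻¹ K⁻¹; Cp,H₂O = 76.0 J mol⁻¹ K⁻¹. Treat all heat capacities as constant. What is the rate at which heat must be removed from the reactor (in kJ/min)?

Q_out = 34300 kJ/min

Extent of reaction ξ = 0.264 × 30.1 / 2 = 3.9732 mol/s
Reaction term: ξ·ΔH°_rxn = 3.9732 × -45.4 = -180.38 kJ/s
Sensible, feed 175→25 °C: -686.28 kJ/s
Outlet flows (mol/s): A 22.154, B 3.9732, H₂O 3.9732
Sensible, products 25→86.1 °C: 295.81 kJ/s
Q = ΔH = -570.85 kJ/s = -570.85 kW
Heat removed = 34251 kJ/min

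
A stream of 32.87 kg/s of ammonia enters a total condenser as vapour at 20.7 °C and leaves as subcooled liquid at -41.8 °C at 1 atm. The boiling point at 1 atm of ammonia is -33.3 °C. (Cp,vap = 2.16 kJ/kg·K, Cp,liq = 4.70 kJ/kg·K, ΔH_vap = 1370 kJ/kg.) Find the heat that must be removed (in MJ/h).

vapour 20.7→-33.3 °C: -116.64 kJ/kg
condensation at -33.3 °C: -1370 kJ/kg
liquid -33.3→-41.8 °C: -39.95 kJ/kg
Δh = -116.64 + -1370 + -39.95 = -1526.6 kJ/kg
Q = ṁ·Δh = 32.87 kg/s × -1526.6 kJ/kg = -50179 kJ/s
|Q| = 50179 kW = 180640 MJ/h

Q_c = 181000 MJ/h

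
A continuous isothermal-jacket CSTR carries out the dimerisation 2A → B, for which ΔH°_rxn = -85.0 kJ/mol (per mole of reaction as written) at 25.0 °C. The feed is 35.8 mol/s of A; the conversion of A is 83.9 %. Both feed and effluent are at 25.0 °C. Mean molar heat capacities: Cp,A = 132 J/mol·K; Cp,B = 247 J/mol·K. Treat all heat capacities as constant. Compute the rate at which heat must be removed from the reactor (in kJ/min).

Q_out = 76600 kJ/min

Extent of reaction ξ = 0.839 × 35.8 / 2 = 15.018 mol/s
Reaction term: ξ·ΔH°_rxn = 15.018 × -85.0 = -1276.5 kJ/s
Q = ΔH = -1276.5 kJ/s = -1276.5 kW
Heat removed = 76592 kJ/min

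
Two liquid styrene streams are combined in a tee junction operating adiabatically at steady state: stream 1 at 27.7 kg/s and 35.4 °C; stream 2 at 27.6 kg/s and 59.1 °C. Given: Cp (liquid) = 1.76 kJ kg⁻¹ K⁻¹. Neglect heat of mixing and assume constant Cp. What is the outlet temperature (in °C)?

No heat crosses the boundary, so H_out = H_in.
T_out = Σ ṁᵢCp,ᵢTᵢ / Σ ṁᵢCp,ᵢ
      = 4596.7 / 97.328 = 47.229 °C

T_out = 47.2 °C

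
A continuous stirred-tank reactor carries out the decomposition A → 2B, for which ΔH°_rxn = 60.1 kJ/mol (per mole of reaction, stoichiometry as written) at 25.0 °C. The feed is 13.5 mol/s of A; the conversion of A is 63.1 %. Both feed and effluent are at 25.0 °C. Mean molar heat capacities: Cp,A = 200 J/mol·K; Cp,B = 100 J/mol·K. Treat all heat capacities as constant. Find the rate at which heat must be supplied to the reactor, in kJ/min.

Q_in = 30700 kJ/min

Extent of reaction ξ = 0.631 × 13.5 = 8.5185 mol/s
Reaction term: ξ·ΔH°_rxn = 8.5185 × 60.1 = 511.96 kJ/s
Q = ΔH = 511.96 kJ/s = 511.96 kW
Heat supplied = 30718 kJ/min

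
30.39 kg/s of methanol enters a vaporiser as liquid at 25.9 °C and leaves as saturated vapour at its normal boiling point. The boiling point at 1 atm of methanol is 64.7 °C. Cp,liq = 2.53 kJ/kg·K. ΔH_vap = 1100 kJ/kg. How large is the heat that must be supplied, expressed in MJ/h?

Q = 131000 MJ/h

liquid 25.9→64.7 °C: 98.164 kJ/kg
vaporisation at 64.7 °C: 1100 kJ/kg
Δh = 98.164 + 1100 = 1198.2 kJ/kg
Q = ṁ·Δh = 30.39 kg/s × 1198.2 kJ/kg = 36412 kJ/s
|Q| = 36412 kW = 131080 MJ/h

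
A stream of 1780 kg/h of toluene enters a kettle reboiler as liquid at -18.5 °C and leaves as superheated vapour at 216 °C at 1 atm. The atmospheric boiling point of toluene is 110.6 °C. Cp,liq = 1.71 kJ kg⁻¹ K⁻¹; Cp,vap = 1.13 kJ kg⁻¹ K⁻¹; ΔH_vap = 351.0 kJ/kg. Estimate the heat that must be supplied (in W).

Q = 342000 W

liquid -18.5→110.6 °C: 220.76 kJ/kg
vaporisation at 110.6 °C: 351 kJ/kg
vapour 110.6→216 °C: 119.1 kJ/kg
Δh = 220.76 + 351 + 119.1 = 690.86 kJ/kg
Q = ṁ·Δh = 1780 kg/h × 690.86 kJ/kg = 1.2297e+06 kJ/h
|Q| = 341.59 kW = 341590 W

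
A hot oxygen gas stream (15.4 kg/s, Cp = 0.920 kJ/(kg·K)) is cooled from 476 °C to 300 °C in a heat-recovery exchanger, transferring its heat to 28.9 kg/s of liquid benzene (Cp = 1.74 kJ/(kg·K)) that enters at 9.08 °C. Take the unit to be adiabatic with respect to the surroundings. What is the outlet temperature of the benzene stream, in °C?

Heat released by hot stream: Q = 15.4 × 0.920 × (476 − 300) = 2493.6 kJ/s
Energy balance on cold side (adiabatic exchanger): Q = ṁ_c·Cp_c·(T_c,out − T_c,in)
T_c,out = 9.08 + 2493.6/(28.9 × 1.74) = 58.668 °C

T_c,out = 58.7 °C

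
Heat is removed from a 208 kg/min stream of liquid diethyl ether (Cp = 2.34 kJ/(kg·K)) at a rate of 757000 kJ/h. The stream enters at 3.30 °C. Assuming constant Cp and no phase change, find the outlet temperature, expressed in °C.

T_out = -22.6 °C

Q = 757000 kJ/h = 12617 kJ/min
ΔT = Q/(ṁ·Cp) = 12617/(208×2.34) = 25.922 K
T_out = 3.30 − 25.922 = -22.622 °C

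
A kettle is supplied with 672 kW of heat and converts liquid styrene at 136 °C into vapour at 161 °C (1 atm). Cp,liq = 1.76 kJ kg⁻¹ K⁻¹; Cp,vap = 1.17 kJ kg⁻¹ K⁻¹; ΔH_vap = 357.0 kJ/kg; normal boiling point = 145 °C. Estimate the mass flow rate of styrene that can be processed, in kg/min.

ṁ = 103 kg/min

Δh = 1.76×(145−136) + 357.0 + 1.17×(161−145) = 391.56 kJ/kg
Q = 672 kW = 672 kJ/s = 40320 kJ/min
ṁ = Q/Δh = 40320 / 391.56 = 102.97 kg/min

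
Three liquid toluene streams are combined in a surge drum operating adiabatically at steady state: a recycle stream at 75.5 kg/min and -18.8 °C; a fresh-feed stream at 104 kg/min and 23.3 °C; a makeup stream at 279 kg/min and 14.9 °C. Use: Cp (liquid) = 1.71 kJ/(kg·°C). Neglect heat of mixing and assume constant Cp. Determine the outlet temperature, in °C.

T_out = 11.3 °C

Adiabatic, steady state ⇒ Σ ṁᵢCp,ᵢ(T_out − Tᵢ) = 0
T_out = Σ ṁᵢCp,ᵢTᵢ / Σ ṁᵢCp,ᵢ
      = 8825.1 / 784.03 = 11.256 °C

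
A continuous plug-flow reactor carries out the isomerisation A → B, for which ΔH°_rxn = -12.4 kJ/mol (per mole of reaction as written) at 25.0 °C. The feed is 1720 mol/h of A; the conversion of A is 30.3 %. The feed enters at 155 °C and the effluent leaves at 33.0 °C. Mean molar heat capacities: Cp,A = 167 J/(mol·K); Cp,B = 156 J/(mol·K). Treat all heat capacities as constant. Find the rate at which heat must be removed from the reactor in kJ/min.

Q_out = 693 kJ/min

Extent of reaction ξ = 0.303 × 1720 = 521.16 mol/h
Reaction term: ξ·ΔH°_rxn = 521.16 × -12.4 = -6462.4 kJ/h
Sensible, feed 155→25 °C: -37341 kJ/h
Outlet flows (mol/h): A 1198.8, B 521.16
Sensible, products 25→33.0 °C: 2252.1 kJ/h
Q = ΔH = -41552 kJ/h = -11.542 kW
Heat removed = 692.53 kJ/min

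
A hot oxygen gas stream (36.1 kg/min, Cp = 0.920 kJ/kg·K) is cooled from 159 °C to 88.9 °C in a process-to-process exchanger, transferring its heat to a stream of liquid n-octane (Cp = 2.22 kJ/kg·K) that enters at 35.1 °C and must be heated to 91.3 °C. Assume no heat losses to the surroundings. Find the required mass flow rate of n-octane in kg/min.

Heat released by hot stream: Q = 36.1 × 0.920 × (159 − 88.9) = 2328.2 kJ/min
Energy balance on cold side (adiabatic exchanger): Q = ṁ_c·Cp_c·(T_c,out − T_c,in)
ṁ_c = 2328.2 / [2.22 × (91.3 − 35.1)] = 18.661 kg/min

ṁ_c = 18.7 kg/min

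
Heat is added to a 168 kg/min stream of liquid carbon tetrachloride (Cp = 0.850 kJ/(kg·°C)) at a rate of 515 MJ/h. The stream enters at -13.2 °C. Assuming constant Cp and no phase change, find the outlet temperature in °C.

Q = 515 MJ/h = 8583.3 kJ/min
ΔT = Q/(ṁ·Cp) = 8583.3/(168×0.850) = 60.107 K
T_out = -13.2 + 60.107 = 46.907 °C

T_out = 46.9 °C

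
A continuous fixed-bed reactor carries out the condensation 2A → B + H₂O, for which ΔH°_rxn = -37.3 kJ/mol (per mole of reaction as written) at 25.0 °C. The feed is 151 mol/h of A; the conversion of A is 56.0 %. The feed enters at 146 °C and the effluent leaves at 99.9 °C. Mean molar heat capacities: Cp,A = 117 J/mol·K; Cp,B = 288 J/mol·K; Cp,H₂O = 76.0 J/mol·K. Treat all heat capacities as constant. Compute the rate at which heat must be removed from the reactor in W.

Extent of reaction ξ = 0.560 × 151 / 2 = 42.28 mol/h
Reaction term: ξ·ΔH°_rxn = 42.28 × -37.3 = -1577 kJ/h
Sensible, feed 146→25 °C: -2137.7 kJ/h
Outlet flows (mol/h): A 66.44, B 42.28, H₂O 42.28
Sensible, products 25→99.9 °C: 1734.9 kJ/h
Q = ΔH = -1979.8 kJ/h = -0.54995 kW
Heat removed = 549.95 W

Q_out = 550 W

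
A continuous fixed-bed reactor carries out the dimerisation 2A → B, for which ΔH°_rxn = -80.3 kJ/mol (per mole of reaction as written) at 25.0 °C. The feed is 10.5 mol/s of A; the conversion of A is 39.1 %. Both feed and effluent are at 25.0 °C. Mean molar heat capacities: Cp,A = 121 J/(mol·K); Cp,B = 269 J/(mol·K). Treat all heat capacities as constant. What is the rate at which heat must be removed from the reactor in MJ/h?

Extent of reaction ξ = 0.391 × 10.5 / 2 = 2.0528 mol/s
Reaction term: ξ·ΔH°_rxn = 2.0528 × -80.3 = -164.84 kJ/s
Q = ΔH = -164.84 kJ/s = -164.84 kW
Heat removed = 593.41 MJ/h

Q_out = 593 MJ/h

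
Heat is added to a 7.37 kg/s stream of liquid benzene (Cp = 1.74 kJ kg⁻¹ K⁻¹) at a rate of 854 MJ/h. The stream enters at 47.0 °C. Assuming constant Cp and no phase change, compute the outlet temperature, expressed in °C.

T_out = 65.5 °C

Q = 854 MJ/h = 237.22 kJ/s
ΔT = Q/(ṁ·Cp) = 237.22/(7.37×1.74) = 18.499 K
T_out = 47.0 + 18.499 = 65.499 °C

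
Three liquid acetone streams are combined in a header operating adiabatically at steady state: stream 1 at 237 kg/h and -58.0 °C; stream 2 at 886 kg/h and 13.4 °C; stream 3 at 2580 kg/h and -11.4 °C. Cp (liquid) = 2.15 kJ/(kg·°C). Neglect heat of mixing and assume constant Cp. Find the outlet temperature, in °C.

T_out = -8.45 °C

Adiabatic, steady state ⇒ Σ ṁᵢCp,ᵢ(T_out − Tᵢ) = 0
Σ ṁᵢCp,ᵢTᵢ = 237×2.15×-58.0 + 886×2.15×13.4 + 2580×2.15×-11.4 = -67264
Σ ṁᵢCp,ᵢ = 237×2.15 + 886×2.15 + 2580×2.15 = 7961.4
T_out = -67264 / 7961.4 = -8.4487 °C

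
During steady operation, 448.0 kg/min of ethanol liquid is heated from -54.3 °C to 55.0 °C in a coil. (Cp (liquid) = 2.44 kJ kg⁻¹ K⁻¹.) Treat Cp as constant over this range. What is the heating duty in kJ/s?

Q = 1990 kJ/s

Q = ṁ·Cp·ΔT = 448.0 × 2.44 × (55.0 − -54.3) = 119480 kJ/min
Converting: 119480 / 60 s = 1991.3 kW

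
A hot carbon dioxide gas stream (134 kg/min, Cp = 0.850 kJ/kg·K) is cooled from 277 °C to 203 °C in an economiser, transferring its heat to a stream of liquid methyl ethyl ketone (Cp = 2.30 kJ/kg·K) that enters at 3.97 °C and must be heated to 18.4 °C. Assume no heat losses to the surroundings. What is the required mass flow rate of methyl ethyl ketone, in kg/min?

ṁ_c = 254 kg/min

Heat released by hot stream: Q = 134 × 0.850 × (277 − 203) = 8428.6 kJ/min
Energy balance on cold side (adiabatic exchanger): Q = ṁ_c·Cp_c·(T_c,out − T_c,in)
ṁ_c = 8428.6 / [2.30 × (18.4 − 3.97)] = 253.96 kg/min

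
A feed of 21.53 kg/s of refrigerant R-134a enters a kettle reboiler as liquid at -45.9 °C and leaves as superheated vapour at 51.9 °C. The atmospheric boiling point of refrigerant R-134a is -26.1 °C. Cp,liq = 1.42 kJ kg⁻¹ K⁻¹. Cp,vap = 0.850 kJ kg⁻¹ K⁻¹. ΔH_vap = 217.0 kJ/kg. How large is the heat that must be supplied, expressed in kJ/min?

liquid -45.9→-26.1 °C: 28.116 kJ/kg
vaporisation at -26.1 °C: 217 kJ/kg
vapour -26.1→51.9 °C: 66.3 kJ/kg
Δh = 28.116 + 217 + 66.3 = 311.42 kJ/kg
Q = ṁ·Δh = 21.53 kg/s × 311.42 kJ/kg = 6704.8 kJ/s
|Q| = 6704.8 kW = 402290 kJ/min

Q = 402000 kJ/min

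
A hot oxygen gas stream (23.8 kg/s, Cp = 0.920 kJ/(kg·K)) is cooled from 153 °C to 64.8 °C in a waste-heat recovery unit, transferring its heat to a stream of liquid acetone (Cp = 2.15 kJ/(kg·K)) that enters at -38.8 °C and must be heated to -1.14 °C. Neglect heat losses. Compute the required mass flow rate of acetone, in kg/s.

ṁ_c = 23.9 kg/s

Heat released by hot stream: Q = 23.8 × 0.920 × (153 − 64.8) = 1931.2 kJ/s
Energy balance on cold side (adiabatic exchanger): Q = ṁ_c·Cp_c·(T_c,out − T_c,in)
ṁ_c = 1931.2 / [2.15 × (-1.14 − -38.8)] = 23.851 kg/s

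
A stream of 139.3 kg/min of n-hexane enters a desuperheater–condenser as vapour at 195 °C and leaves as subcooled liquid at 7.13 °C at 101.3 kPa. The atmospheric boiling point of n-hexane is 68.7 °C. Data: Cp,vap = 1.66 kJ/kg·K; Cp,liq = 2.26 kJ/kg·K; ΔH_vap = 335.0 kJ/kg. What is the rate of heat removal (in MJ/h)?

vapour 195→68.7 °C: -209.66 kJ/kg
condensation at 68.7 °C: -335 kJ/kg
liquid 68.7→7.13 °C: -139.15 kJ/kg
Δh = -209.66 + -335 + -139.15 = -683.81 kJ/kg
Q = ṁ·Δh = 139.3 kg/min × -683.81 kJ/kg = -95254 kJ/min
|Q| = 1587.6 kW = 5715.3 MJ/h

Q_c = 5720 MJ/h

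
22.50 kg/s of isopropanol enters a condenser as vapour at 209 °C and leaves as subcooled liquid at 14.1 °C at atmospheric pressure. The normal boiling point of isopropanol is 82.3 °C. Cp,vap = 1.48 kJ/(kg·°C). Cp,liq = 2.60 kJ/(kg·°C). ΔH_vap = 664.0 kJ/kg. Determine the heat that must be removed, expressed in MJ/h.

Q_c = 83300 MJ/h

vapour 209→82.3 °C: -187.52 kJ/kg
condensation at 82.3 °C: -664 kJ/kg
liquid 82.3→14.1 °C: -177.32 kJ/kg
Δh = -187.52 + -664 + -177.32 = -1028.8 kJ/kg
Q = ṁ·Δh = 22.50 kg/s × -1028.8 kJ/kg = -23149 kJ/s
|Q| = 23149 kW = 83336 MJ/h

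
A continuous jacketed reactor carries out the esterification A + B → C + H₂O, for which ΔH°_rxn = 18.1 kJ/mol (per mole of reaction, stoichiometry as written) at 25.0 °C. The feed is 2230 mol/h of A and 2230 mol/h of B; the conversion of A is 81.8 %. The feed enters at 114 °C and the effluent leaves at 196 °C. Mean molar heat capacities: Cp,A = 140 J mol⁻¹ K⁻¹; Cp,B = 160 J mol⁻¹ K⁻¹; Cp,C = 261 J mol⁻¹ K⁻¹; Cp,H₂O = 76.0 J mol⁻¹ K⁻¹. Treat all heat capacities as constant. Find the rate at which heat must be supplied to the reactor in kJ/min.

Q_in = 1660 kJ/min

Extent of reaction ξ = 0.818 × 2230 = 1824.1 mol/h
Reaction term: ξ·ΔH°_rxn = 1824.1 × 18.1 = 33017 kJ/h
Sensible, feed 114→25 °C: -59541 kJ/h
Outlet flows (mol/h): A 405.86, B 405.86, C 1824.1, H₂O 1824.1
Sensible, products 25→196 °C: 125940 kJ/h
Q = ΔH = 99416 kJ/h = 27.616 kW
Heat supplied = 1656.9 kJ/min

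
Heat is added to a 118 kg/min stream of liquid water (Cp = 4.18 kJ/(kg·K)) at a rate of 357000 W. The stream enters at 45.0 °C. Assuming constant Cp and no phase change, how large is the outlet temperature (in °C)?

T_out = 88.4 °C

Q = 357000 W = 21420 kJ/min
ΔT = Q/(ṁ·Cp) = 21420/(118×4.18) = 43.427 K
T_out = 45.0 + 43.427 = 88.427 °C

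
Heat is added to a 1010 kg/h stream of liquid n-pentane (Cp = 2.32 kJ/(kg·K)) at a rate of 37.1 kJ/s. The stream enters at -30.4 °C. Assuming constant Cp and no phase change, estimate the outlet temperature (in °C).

Q = 37.1 kJ/s = 133560 kJ/h
ΔT = Q/(ṁ·Cp) = 133560/(1010×2.32) = 56.999 K
T_out = -30.4 + 56.999 = 26.599 °C

T_out = 26.6 °C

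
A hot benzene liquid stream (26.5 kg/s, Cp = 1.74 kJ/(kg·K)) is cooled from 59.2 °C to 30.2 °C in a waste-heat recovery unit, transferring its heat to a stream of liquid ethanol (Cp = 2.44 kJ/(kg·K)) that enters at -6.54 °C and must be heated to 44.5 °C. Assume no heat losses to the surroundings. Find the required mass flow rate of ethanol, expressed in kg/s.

Heat released by hot stream: Q = 26.5 × 1.74 × (59.2 − 30.2) = 1337.2 kJ/s
Energy balance on cold side (adiabatic exchanger): Q = ṁ_c·Cp_c·(T_c,out − T_c,in)
ṁ_c = 1337.2 / [2.44 × (44.5 − -6.54)] = 10.737 kg/s

ṁ_c = 10.7 kg/s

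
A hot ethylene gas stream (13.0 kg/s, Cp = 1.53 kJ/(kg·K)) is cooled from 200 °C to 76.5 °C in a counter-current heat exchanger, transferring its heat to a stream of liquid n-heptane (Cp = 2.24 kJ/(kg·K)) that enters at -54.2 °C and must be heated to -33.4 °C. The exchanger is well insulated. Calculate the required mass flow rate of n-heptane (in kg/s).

ṁ_c = 52.7 kg/s

Heat released by hot stream: Q = 13.0 × 1.53 × (200 − 76.5) = 2456.4 kJ/s
Energy balance on cold side (adiabatic exchanger): Q = ṁ_c·Cp_c·(T_c,out − T_c,in)
ṁ_c = 2456.4 / [2.24 × (-33.4 − -54.2)] = 52.722 kg/s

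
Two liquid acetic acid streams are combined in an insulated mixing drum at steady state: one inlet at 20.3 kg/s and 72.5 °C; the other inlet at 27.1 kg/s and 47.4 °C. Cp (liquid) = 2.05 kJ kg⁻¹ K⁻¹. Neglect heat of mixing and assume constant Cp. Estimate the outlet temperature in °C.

T_out = 58.1 °C

Energy balance with Q = 0: Σ ṁᵢCp,ᵢ(T_out − Tᵢ) = 0
T_out = Σ ṁᵢCp,ᵢTᵢ / Σ ṁᵢCp,ᵢ
      = 5650.4 / 97.17 = 58.15 °C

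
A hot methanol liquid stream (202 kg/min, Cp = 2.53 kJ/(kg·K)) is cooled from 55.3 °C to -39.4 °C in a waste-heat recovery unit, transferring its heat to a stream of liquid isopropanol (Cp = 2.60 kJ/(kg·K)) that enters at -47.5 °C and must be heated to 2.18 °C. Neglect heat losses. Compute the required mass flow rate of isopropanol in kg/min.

Heat released by hot stream: Q = 202 × 2.53 × (55.3 − -39.4) = 48397 kJ/min
Energy balance on cold side (adiabatic exchanger): Q = ṁ_c·Cp_c·(T_c,out − T_c,in)
ṁ_c = 48397 / [2.60 × (2.18 − -47.5)] = 374.69 kg/min

ṁ_c = 375 kg/min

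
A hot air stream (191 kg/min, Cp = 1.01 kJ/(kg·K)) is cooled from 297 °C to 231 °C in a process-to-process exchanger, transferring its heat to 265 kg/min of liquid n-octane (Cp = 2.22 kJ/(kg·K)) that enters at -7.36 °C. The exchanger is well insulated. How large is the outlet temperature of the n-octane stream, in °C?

Heat released by hot stream: Q = 191 × 1.01 × (297 − 231) = 12732 kJ/min
Energy balance on cold side (adiabatic exchanger): Q = ṁ_c·Cp_c·(T_c,out − T_c,in)
T_c,out = -7.36 + 12732/(265 × 2.22) = 14.282 °C

T_c,out = 14.3 °C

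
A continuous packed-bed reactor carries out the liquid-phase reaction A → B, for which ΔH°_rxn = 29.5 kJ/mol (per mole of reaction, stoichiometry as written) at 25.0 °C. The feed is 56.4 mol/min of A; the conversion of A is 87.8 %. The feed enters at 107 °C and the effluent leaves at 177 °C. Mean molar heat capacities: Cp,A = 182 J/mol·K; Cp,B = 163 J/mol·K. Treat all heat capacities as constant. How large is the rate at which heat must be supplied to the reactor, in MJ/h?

Extent of reaction ξ = 0.878 × 56.4 = 49.519 mol/min
Reaction term: ξ·ΔH°_rxn = 49.519 × 29.5 = 1460.8 kJ/min
Sensible, feed 107→25 °C: -841.71 kJ/min
Outlet flows (mol/min): A 6.8808, B 49.519
Sensible, products 25→177 °C: 1417.2 kJ/min
Q = ΔH = 2036.3 kJ/min = 33.939 kW
Heat supplied = 122.18 MJ/h

Q_in = 122 MJ/h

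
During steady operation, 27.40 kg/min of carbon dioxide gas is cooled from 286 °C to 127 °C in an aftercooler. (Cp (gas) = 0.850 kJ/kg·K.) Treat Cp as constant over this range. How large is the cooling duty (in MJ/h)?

Q_c = 222 MJ/h

Q = ṁ·Cp·ΔT = 27.40 × 0.850 × (127 − 286) = -3703.1 kJ/min
Converting: 3703.1 / 60 s = 61.718 kW
Cooling duty = 222.19 MJ/h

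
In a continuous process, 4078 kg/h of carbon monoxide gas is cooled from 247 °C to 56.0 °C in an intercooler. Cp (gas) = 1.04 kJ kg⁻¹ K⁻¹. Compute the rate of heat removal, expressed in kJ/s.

Q_c = 225 kJ/s

Q = ṁ·Cp·ΔT = 4078 × 1.04 × (56.0 − 247) = -810050 kJ/h
Converting: 810050 / 3600 s = 225.01 kW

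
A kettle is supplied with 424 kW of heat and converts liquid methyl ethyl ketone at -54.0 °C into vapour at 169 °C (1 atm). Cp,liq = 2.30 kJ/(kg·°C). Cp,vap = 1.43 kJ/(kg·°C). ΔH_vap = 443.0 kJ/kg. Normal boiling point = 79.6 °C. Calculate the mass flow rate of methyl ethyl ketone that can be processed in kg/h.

Δh = 2.30×(79.6−-54.0) + 443.0 + 1.43×(169−79.6) = 878.12 kJ/kg
Q = 424 kW = 424 kJ/s = 1.5264e+06 kJ/h
ṁ = Q/Δh = 1.5264e+06 / 878.12 = 1738.3 kg/h

ṁ = 1740 kg/h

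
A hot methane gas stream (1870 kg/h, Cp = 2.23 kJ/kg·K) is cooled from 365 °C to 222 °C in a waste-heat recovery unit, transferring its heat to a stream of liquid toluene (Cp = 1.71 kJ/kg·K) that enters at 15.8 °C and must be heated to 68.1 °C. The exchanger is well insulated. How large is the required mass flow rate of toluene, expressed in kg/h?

ṁ_c = 6670 kg/h

Heat released by hot stream: Q = 1870 × 2.23 × (365 − 222) = 596320 kJ/h
Energy balance on cold side (adiabatic exchanger): Q = ṁ_c·Cp_c·(T_c,out − T_c,in)
ṁ_c = 596320 / [1.71 × (68.1 − 15.8)] = 6667.8 kg/h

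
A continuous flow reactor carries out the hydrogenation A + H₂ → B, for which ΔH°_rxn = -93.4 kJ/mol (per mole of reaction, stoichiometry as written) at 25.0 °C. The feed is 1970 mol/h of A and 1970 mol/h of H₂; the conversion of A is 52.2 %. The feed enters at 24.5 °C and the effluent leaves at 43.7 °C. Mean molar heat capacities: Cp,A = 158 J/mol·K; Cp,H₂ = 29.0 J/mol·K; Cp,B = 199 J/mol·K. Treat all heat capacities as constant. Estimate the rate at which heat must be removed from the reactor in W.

Extent of reaction ξ = 0.522 × 1970 = 1028.3 mol/h
Reaction term: ξ·ΔH°_rxn = 1028.3 × -93.4 = -96047 kJ/h
Sensible, feed 24.5→25 °C: 184.19 kJ/h
Outlet flows (mol/h): A 941.66, H₂ 941.66, B 1028.3
Sensible, products 25→43.7 °C: 7119.7 kJ/h
Q = ΔH = -88743 kJ/h = -24.651 kW
Heat removed = 24651 W

Q_out = 24700 W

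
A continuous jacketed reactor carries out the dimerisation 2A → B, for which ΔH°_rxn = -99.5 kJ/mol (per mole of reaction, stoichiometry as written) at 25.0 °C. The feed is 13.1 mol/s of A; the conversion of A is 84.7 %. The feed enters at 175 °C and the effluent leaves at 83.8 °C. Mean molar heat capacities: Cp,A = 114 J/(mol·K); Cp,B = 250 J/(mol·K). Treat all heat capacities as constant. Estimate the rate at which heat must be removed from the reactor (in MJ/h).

Q_out = 2450 MJ/h

Extent of reaction ξ = 0.847 × 13.1 / 2 = 5.5478 mol/s
Reaction term: ξ·ΔH°_rxn = 5.5478 × -99.5 = -552.01 kJ/s
Sensible, feed 175→25 °C: -224.01 kJ/s
Outlet flows (mol/s): A 2.0043, B 5.5478
Sensible, products 25→83.8 °C: 94.989 kJ/s
Q = ΔH = -681.03 kJ/s = -681.03 kW
Heat removed = 2451.7 MJ/h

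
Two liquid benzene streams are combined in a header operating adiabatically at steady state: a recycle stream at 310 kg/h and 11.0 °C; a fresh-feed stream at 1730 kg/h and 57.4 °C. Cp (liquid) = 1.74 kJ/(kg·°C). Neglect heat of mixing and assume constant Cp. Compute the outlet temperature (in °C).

No heat crosses the boundary, so H_out = H_in.
T_out = Σ ṁᵢCp,ᵢTᵢ / Σ ṁᵢCp,ᵢ
      = 178720 / 3549.6 = 50.349 °C

T_out = 50.3 °C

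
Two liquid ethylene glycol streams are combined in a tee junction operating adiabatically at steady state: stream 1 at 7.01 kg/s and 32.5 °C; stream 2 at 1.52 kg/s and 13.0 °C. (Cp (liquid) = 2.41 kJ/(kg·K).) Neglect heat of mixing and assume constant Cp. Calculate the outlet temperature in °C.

T_out = 29.0 °C

Adiabatic, steady state ⇒ Σ ṁᵢCp,ᵢ(T_out − Tᵢ) = 0
T_out = Σ ṁᵢCp,ᵢTᵢ / Σ ṁᵢCp,ᵢ
      = 596.68 / 20.557 = 29.025 °C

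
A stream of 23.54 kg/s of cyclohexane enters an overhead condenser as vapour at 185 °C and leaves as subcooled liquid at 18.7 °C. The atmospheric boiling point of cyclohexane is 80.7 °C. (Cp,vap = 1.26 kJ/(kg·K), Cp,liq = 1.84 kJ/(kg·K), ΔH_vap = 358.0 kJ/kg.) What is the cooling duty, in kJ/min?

vapour 185→80.7 °C: -131.42 kJ/kg
condensation at 80.7 °C: -358 kJ/kg
liquid 80.7→18.7 °C: -114.08 kJ/kg
Δh = -131.42 + -358 + -114.08 = -603.5 kJ/kg
Q = ṁ·Δh = 23.54 kg/s × -603.5 kJ/kg = -14206 kJ/s
|Q| = 14206 kW = 852380 kJ/min

Q_c = 852000 kJ/min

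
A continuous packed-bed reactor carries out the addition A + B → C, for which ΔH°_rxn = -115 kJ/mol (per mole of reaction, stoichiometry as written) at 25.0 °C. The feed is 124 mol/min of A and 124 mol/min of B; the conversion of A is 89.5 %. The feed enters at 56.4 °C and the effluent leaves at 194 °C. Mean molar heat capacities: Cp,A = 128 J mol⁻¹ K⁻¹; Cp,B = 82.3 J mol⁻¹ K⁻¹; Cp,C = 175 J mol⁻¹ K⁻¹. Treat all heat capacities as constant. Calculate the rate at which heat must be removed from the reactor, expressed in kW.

Q_out = 164 kW

Extent of reaction ξ = 0.895 × 124 = 110.98 mol/min
Reaction term: ξ·ΔH°_rxn = 110.98 × -115 = -12763 kJ/min
Sensible, feed 56.4→25 °C: -818.82 kJ/min
Outlet flows (mol/min): A 13.02, B 13.02, C 110.98
Sensible, products 25→194 °C: 3745 kJ/min
Q = ΔH = -9836.6 kJ/min = -163.94 kW
Heat removed = 163.94 kW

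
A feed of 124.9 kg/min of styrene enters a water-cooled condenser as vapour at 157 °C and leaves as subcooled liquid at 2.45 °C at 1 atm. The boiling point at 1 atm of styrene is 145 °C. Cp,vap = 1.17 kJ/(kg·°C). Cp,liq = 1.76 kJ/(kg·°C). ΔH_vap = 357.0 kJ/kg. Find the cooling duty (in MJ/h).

vapour 157→145 °C: -14.04 kJ/kg
condensation at 145 °C: -357 kJ/kg
liquid 145→2.45 °C: -250.89 kJ/kg
Δh = -14.04 + -357 + -250.89 = -621.93 kJ/kg
Q = ṁ·Δh = 124.9 kg/min × -621.93 kJ/kg = -77679 kJ/min
|Q| = 1294.6 kW = 4660.7 MJ/h

Q_c = 4660 MJ/h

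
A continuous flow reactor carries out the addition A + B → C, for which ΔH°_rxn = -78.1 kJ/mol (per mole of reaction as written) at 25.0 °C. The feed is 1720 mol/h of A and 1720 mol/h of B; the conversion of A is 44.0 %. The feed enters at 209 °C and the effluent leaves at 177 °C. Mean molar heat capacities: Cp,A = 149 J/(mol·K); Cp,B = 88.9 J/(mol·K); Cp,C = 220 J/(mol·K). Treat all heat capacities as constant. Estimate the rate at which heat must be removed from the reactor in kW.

Extent of reaction ξ = 0.440 × 1720 = 756.8 mol/h
Reaction term: ξ·ΔH°_rxn = 756.8 × -78.1 = -59106 kJ/h
Sensible, feed 209→25 °C: -75291 kJ/h
Outlet flows (mol/h): A 963.2, B 963.2, C 756.8
Sensible, products 25→177 °C: 60137 kJ/h
Q = ΔH = -74259 kJ/h = -20.628 kW
Heat removed = 20.628 kW

Q_out = 20.6 kW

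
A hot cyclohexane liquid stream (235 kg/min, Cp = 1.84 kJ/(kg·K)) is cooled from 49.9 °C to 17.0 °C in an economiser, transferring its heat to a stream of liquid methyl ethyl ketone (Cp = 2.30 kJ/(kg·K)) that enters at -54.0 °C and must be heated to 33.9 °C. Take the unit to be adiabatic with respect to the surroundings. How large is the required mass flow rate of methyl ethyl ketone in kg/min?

ṁ_c = 70.4 kg/min

Heat released by hot stream: Q = 235 × 1.84 × (49.9 − 17.0) = 14226 kJ/min
Energy balance on cold side (adiabatic exchanger): Q = ṁ_c·Cp_c·(T_c,out − T_c,in)
ṁ_c = 14226 / [2.30 × (33.9 − -54.0)] = 70.366 kg/min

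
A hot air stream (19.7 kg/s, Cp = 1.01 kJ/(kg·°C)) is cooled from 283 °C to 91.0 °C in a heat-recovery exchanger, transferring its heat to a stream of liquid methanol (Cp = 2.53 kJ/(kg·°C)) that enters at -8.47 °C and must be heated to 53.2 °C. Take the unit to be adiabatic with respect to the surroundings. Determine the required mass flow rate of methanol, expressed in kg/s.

Heat released by hot stream: Q = 19.7 × 1.01 × (283 − 91.0) = 3820.2 kJ/s
Energy balance on cold side (adiabatic exchanger): Q = ṁ_c·Cp_c·(T_c,out − T_c,in)
ṁ_c = 3820.2 / [2.53 × (53.2 − -8.47)] = 24.485 kg/s

ṁ_c = 24.5 kg/s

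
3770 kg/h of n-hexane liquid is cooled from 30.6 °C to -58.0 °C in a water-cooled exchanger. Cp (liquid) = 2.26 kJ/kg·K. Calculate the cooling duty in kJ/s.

Q = ṁ·Cp·ΔT = 3770 × 2.26 × (-58.0 − 30.6) = -754890 kJ/h
Converting: 754890 / 3600 s = 209.69 kW

Q_c = 210 kJ/s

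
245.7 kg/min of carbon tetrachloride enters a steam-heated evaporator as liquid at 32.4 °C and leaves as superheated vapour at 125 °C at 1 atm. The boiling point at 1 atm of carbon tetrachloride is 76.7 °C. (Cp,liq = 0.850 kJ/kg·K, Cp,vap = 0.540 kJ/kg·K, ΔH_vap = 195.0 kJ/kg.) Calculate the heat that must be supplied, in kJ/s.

liquid 32.4→76.7 °C: 37.655 kJ/kg
vaporisation at 76.7 °C: 195 kJ/kg
vapour 76.7→125 °C: 26.082 kJ/kg
Δh = 37.655 + 195 + 26.082 = 258.74 kJ/kg
Q = ṁ·Δh = 245.7 kg/min × 258.74 kJ/kg = 63572 kJ/min
|Q| = 1059.5 kW

Q = 1060 kJ/s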